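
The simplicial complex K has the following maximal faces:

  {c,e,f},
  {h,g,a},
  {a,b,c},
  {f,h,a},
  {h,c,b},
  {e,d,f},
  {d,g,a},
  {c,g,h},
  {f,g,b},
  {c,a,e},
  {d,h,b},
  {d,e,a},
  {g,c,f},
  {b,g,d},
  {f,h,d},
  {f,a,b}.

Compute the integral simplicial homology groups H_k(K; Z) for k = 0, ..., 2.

We work with the vertex ordering a < b < c < d < e < f < g < h. The simplices of K, each written with vertices in increasing order, are:

  0-simplices (8): a, b, c, d, e, f, g, h
  1-simplices (24): ab, ac, ad, ae, af, ag, ah, bc, bd, bf, bg, bh, ce, cf, cg, ch, de, df, dg, dh, ef, fg, fh, gh
  2-simplices (16): abc, abf, ace, ade, adg, afh, agh, bch, bdg, bdh, bfg, cef, cfg, cgh, def, dfh

Hence C_0 ≅ Z^8, C_1 ≅ Z^24, C_2 ≅ Z^16.

∂_1: C_1 → C_0 sends each edge [p,q] (with p < q) to q − p.
This gives a 8×24 integer matrix of rank 7; reducing to Smith normal form yields diagonal entries (1,1,1,1,1,1,1).

Boundary ∂_2: C_2 → C_1 acts by ∂[p,q,r] = [q,r] − [p,r] + [p,q]. For instance
  ∂bch = ch − bh + bc,
  ∂bfg = fg − bg + bf.
The resulting 24×16 matrix has rank 15, and its Smith normal form has invariant factors (1,1,1,1,1,1,1,1,1,1,1,1,1,1,1).

Now H_k = ker ∂_k / im ∂_{k+1}, so:

  H_0: rank C_0 − rank ∂_1 = 8 − 7 = 1, and the invariant factors of ∂_1 are all 1, so H_0 = Z.
  H_1: rank ker ∂_1 − rank ∂_2 = (24 − 7) − 15 = 2, and the invariant factors of ∂_2 are all 1, so H_1 = Z^2.
  H_2: rank ker ∂_2 − rank ∂_3 = (16 − 15) − 0 = 1, and there is no ∂_3, so H_2 = Z.

H_0 = Z,  H_1 = Z^2,  H_2 = Z.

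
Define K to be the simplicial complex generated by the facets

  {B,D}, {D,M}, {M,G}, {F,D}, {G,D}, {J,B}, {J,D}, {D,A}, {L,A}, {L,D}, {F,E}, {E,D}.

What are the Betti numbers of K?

b_0 = 1, b_1 = 4.

Order the vertices as A < B < D < E < F < G < J < L < M. Listing each simplex with vertices in this order, K has dimension 1 with simplices:

  0-simplices (9): A, B, D, E, F, G, J, L, M
  1-simplices (12): AD, AL, BD, BJ, DE, DF, DG, DJ, DL, DM, EF, GM

Hence C_0 ≅ Z^9, C_1 ≅ Z^12.

∂_1: C_1 → C_0 sends each edge [p,q] (with p < q) to q − p.
The resulting 9×12 matrix has rank 8, and its Smith normal form has invariant factors (1,1,1,1,1,1,1,1).

Reading off H_k = ker ∂_k / im ∂_{k+1}:

  H_0: rank C_0 − rank ∂_1 = 9 − 8 = 1, and the invariant factors of ∂_1 are all 1, so H_0 ≅ Z.
  H_1: rank ker ∂_1 − rank ∂_2 = (12 − 8) − 0 = 4, and there is no ∂_2, so H_1 ≅ Z^4.

(K is a triangulation of a wedge of 4 circles.)

Hence the Betti numbers are b_0 = 1, b_1 = 4.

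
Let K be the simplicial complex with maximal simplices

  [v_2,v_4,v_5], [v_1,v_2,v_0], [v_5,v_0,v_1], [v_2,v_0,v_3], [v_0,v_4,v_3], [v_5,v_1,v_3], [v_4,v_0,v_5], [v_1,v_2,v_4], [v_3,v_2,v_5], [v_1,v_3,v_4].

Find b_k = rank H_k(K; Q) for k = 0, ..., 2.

b_0 = 1, b_1 = 0, b_2 = 0.

We work with the vertex ordering v_0 < v_1 < v_2 < v_3 < v_4 < v_5. The simplices of K, each written with vertices in increasing order, are:

  0-simplices (6): [v_0], [v_1], [v_2], [v_3], [v_4], [v_5]
  1-simplices (15): (15 of them)
  2-simplices (10): [v_0,v_1,v_2], [v_0,v_1,v_5], [v_0,v_2,v_3], [v_0,v_3,v_4], [v_0,v_4,v_5], [v_1,v_2,v_4], [v_1,v_3,v_4], [v_1,v_3,v_5], [v_2,v_3,v_5], [v_2,v_4,v_5]

Hence C_0 ≅ Z^6, C_1 ≅ Z^15, C_2 ≅ Z^10.

Boundary ∂_1: C_1 → C_0 sends each edge [p,q] (with p < q) to q − p.
The resulting 6×15 matrix has rank 5, and its Smith normal form has invariant factors (1,1,1,1,1).

Boundary ∂_2: C_2 → C_1 sends each 2-simplex [p,q,r] to [q,r] − [p,r] + [p,q]. For instance
  ∂[v_2,v_3,v_5] = [v_3,v_5] − [v_2,v_5] + [v_2,v_3],
  ∂[v_0,v_1,v_2] = [v_1,v_2] − [v_0,v_2] + [v_0,v_1].
This gives a 15×10 integer matrix of rank 10; reducing to Smith normal form yields diagonal entries (1,1,1,1,1,1,1,1,1,2).

Reading off H_k = ker ∂_k / im ∂_{k+1}:

  H_0: rank C_0 − rank ∂_1 = 6 − 5 = 1, and the invariant factors of ∂_1 are all 1, so H_0 = Z.
  H_1: rank ker ∂_1 − rank ∂_2 = (15 − 5) − 10 = 0, and ∂_2 has invariant factor 2 > 1, so H_1 = Z_2.
  H_2: rank ker ∂_2 − rank ∂_3 = (10 − 10) − 0 = 0, and there is no ∂_3, so H_2 = 0.

(K is a triangulation of the real projective plane RP^2.)

Hence the Betti numbers are b_0 = 1, b_1 = 0, b_2 = 0.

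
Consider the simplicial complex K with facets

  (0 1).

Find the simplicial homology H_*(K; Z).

H_0 = Z,  H_1 = 0.

We work with the vertex ordering 0 < 1. The simplices of K, each written with vertices in increasing order, are:

  0-simplices (2): [0], [1]
  1-simplices (1): [0,1]

Hence C_0 ≅ Z^2, C_1 ≅ Z^1.

The boundary map ∂_1: C_1 → C_0 maps an edge to its endpoints' difference, ∂[p,q] = q − p. For instance
  ∂[0,1] = [1] − [0].
This gives a 2×1 integer matrix of rank 1; reducing to Smith normal form yields diagonal entries (1).

From H_k ≅ ker(∂_k) / im(∂_{k+1}) we obtain:

  H_0: rank C_0 − rank ∂_1 = 2 − 1 = 1, and the invariant factors of ∂_1 are all 1, so H_0 ≅ Z.
  H_1: rank ker ∂_1 − rank ∂_2 = (1 − 1) − 0 = 0, and there is no ∂_2, so H_1 ≅ 0.

As a check, the Euler characteristic is 2 − 1 = 1, which agrees with 1 − 0 = 1.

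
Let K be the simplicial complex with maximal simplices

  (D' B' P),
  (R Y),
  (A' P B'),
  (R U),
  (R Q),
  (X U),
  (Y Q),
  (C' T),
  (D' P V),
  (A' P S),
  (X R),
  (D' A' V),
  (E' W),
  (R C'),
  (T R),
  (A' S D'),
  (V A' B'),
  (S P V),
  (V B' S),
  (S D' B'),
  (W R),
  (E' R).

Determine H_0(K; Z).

Fix the vertex order P < Q < R < S < T < U < V < W < X < Y < A' < B' < C' < D' < E' and write every simplex with vertices in increasing order. Then dim K = 2 and the simplices of K are:

  0-simplices (15): [P], [Q], [R], [S], [T], [U], [V], [W], [X], [Y], [A'], [B'], [C'], [D'], [E']
  1-simplices (27): (27 of them)
  2-simplices (10): [P,S,V], [P,S,A'], [P,V,D'], [P,A',B'], [P,B',D'], [S,V,B'], [S,A',D'], [S,B',D'], [V,A',B'], [V,A',D']

giving chain groups C_0 ≅ Z^15, C_1 ≅ Z^27, C_2 ≅ Z^10.

The boundary map ∂_1: C_1 → C_0 maps an edge to its endpoints' difference, ∂[p,q] = q − p. For instance
  ∂[R,T] = [T] − [R].
This gives a 15×27 integer matrix of rank 13; reducing to Smith normal form yields diagonal entries (1,1,1,1,1,1,1,1,1,1,1,1,1).

The boundary map ∂_2: C_2 → C_1 sends each 2-simplex [p,q,r] to [q,r] − [p,r] + [p,q]. For instance
  ∂[S,A',D'] = [A',D'] − [S,D'] + [S,A'],
  ∂[V,A',D'] = [A',D'] − [V,D'] + [V,A'].
The 27×10 boundary matrix has rank 10 and Smith normal form diag(1,1,1,1,1,1,1,1,1,2).

From H_k ≅ ker(∂_k) / im(∂_{k+1}) we obtain:

  H_0: rank C_0 − rank ∂_1 = 15 − 13 = 2, and the invariant factors of ∂_1 are all 1, so H_0 = Z^2.

H_0 = Z^2.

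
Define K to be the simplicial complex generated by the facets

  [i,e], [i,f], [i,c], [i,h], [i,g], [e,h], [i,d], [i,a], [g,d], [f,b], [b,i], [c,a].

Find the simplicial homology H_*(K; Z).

Fix the vertex order a < b < c < d < e < f < g < h < i and write every simplex with vertices in increasing order. Then dim K = 1 and the simplices of K are:

  0-simplices (9): a, b, c, d, e, f, g, h, i
  1-simplices (12): ac, ai, bf, bi, ci, dg, di, eh, ei, fi, gi, hi

so the chain groups are C_0 ≅ Z^9, C_1 ≅ Z^12.

∂_1: C_1 → C_0 maps an edge to its endpoints' difference, ∂[p,q] = q − p. For instance
  ∂eh = h − e.
This gives a 9×12 integer matrix of rank 8; reducing to Smith normal form yields diagonal entries (1,1,1,1,1,1,1,1).

Reading off H_k = ker ∂_k / im ∂_{k+1}:

  H_0: rank C_0 − rank ∂_1 = 9 − 8 = 1, and the invariant factors of ∂_1 are all 1, so H_0 = Z.
  H_1: rank ker ∂_1 − rank ∂_2 = (12 − 8) − 0 = 4, and there is no ∂_2, so H_1 = Z^4.

H_0 ≅ Z,  H_1 ≅ Z^4.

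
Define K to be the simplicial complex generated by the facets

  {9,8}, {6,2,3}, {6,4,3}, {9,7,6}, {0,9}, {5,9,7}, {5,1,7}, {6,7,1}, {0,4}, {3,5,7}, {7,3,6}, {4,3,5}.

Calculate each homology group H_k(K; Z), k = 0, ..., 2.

We work with the vertex ordering 0 < 1 < 2 < 3 < 4 < 5 < 6 < 7 < 8 < 9. The simplices of K, each written with vertices in increasing order, are:

  0-simplices (10): [0], [1], [2], [3], [4], [5], [6], [7], [8], [9]
  1-simplices (19): [0,4], [0,9], [1,5], [1,6], [1,7], [2,3], [2,6], [3,4], [3,5], [3,6], [3,7], [4,5], [4,6], [5,7], [5,9], [6,7], [6,9], [7,9], [8,9]
  2-simplices (9): [1,5,7], [1,6,7], [2,3,6], [3,4,5], [3,4,6], [3,5,7], [3,6,7], [5,7,9], [6,7,9]

giving chain groups C_0 ≅ Z^10, C_1 ≅ Z^19, C_2 ≅ Z^9.

The boundary map ∂_1: C_1 → C_0 maps an edge to its endpoints' difference, ∂[p,q] = q − p.
The resulting 10×19 matrix has rank 9, and its Smith normal form has invariant factors (1,1,1,1,1,1,1,1,1).

Boundary ∂_2: C_2 → C_1 maps a triangle to the signed sum of its edges. For instance
  ∂[1,6,7] = [6,7] − [1,7] + [1,6],
  ∂[5,7,9] = [7,9] − [5,9] + [5,7].
The resulting 19×9 matrix has rank 9, and its Smith normal form has invariant factors (1,1,1,1,1,1,1,1,1).

Reading off H_k = ker ∂_k / im ∂_{k+1}:

  H_0: rank C_0 − rank ∂_1 = 10 − 9 = 1, and the invariant factors of ∂_1 are all 1, so H_0 ≅ Z.
  H_1: rank ker ∂_1 − rank ∂_2 = (19 − 9) − 9 = 1, and the invariant factors of ∂_2 are all 1, so H_1 ≅ Z.
  H_2: rank ker ∂_2 − rank ∂_3 = (9 − 9) − 0 = 0, and there is no ∂_3, so H_2 ≅ 0.

H_0 = Z,  H_1 = Z,  H_2 = 0.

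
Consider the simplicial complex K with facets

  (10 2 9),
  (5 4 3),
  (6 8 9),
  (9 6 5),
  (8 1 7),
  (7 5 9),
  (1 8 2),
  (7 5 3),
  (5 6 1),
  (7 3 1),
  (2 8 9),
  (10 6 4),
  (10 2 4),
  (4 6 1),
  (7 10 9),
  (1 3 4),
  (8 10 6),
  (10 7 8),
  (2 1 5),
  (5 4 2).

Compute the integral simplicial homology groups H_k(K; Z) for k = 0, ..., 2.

H_0 = Z,  H_1 = Z × Z/2,  H_2 = 0.

K has 10 vertices, 30 edges, 20 triangles.
rank ∂_0 = 0, rank ∂_1 = 9 ⇒ b_0 = 10 − 0 − 9 = 1; all invariant factors of ∂_1 are 1 so no torsion. So H_0 = Z.
rank ∂_1 = 9, rank ∂_2 = 20 ⇒ b_1 = 30 − 9 − 20 = 1; ∂_2 has invariant factor(s) [2] giving torsion. So H_1 = Z × Z/2.
rank ∂_2 = 20, rank ∂_3 = 0 ⇒ b_2 = 20 − 20 − 0 = 0. So H_2 = 0.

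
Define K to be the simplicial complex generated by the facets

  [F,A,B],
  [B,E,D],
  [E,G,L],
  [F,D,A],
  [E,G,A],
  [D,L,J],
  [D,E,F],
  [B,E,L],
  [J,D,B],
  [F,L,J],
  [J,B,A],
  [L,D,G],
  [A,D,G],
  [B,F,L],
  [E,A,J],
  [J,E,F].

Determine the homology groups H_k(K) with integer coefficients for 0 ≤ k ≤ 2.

H_0 ≅ Z,  H_1 ≅ Z^2,  H_2 ≅ Z.

Order the vertices as A < B < D < E < F < G < J < L. Listing each simplex with vertices in this order, K has dimension 2 with simplices:

  0-simplices (8): A, B, D, E, F, G, J, L
  1-simplices (24): AB, AD, AE, AF, AG, AJ, BD, BE, BF, BJ, BL, DE, DF, DG, DJ, DL, EF, EG, EJ, EL, FJ, FL, GL, JL
  2-simplices (16): ABF, ABJ, ADF, ADG, AEG, AEJ, BDE, BDJ, BEL, BFL, DEF, DGL, DJL, EFJ, EGL, FJL

so the chain groups are C_0 ≅ Z^8, C_1 ≅ Z^24, C_2 ≅ Z^16.

The boundary map ∂_1: C_1 → C_0 sends each edge [p,q] (with p < q) to q − p. For instance
  ∂AF = F − A.
As a 8×24 matrix over Z this has rank 7, with invariant factors (1,1,1,1,1,1,1).

The boundary map ∂_2: C_2 → C_1 sends each 2-simplex [p,q,r] to [q,r] − [p,r] + [p,q]. For instance
  ∂BFL = FL − BL + BF,
  ∂ADG = DG − AG + AD.
The 24×16 boundary matrix has rank 15 and Smith normal form diag(1,1,1,1,1,1,1,1,1,1,1,1,1,1,1).

Now H_k = ker ∂_k / im ∂_{k+1}, so:

  H_0: rank C_0 − rank ∂_1 = 8 − 7 = 1, and the invariant factors of ∂_1 are all 1, so H_0 = Z.
  H_1: rank ker ∂_1 − rank ∂_2 = (24 − 7) − 15 = 2, and the invariant factors of ∂_2 are all 1, so H_1 = Z^2.
  H_2: rank ker ∂_2 − rank ∂_3 = (16 − 15) − 0 = 1, and there is no ∂_3, so H_2 = Z.

As a check, the Euler characteristic is 8 − 24 + 16 = 0, which agrees with 1 − 2 + 1 = 0.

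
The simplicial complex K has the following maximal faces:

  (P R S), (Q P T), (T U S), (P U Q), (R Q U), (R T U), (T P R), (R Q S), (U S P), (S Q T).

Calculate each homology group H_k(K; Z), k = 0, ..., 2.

Fix the vertex order P < Q < R < S < T < U and write every simplex with vertices in increasing order. Then dim K = 2 and the simplices of K are:

  0-simplices (6): P, Q, R, S, T, U
  1-simplices (15): PQ, PR, PS, PT, PU, QR, QS, QT, QU, RS, RT, RU, ST, SU, TU
  2-simplices (10): PQT, PQU, PRS, PRT, PSU, QRS, QRU, QST, RTU, STU

Hence C_0 ≅ Z^6, C_1 ≅ Z^15, C_2 ≅ Z^10.

Boundary ∂_1: C_1 → C_0 is given by ∂[p,q] = [q] − [p].
The resulting 6×15 matrix has rank 5, and its Smith normal form has invariant factors (1,1,1,1,1).

∂_2: C_2 → C_1 maps a triangle to the signed sum of its edges. For instance
  ∂PRT = RT − PT + PR,
  ∂PQT = QT − PT + PQ.
The 15×10 boundary matrix has rank 10 and Smith normal form diag(1,1,1,1,1,1,1,1,1,2).

From H_k ≅ ker(∂_k) / im(∂_{k+1}) we obtain:

  H_0: rank C_0 − rank ∂_1 = 6 − 5 = 1, and the invariant factors of ∂_1 are all 1, so H_0 = Z.
  H_1: rank ker ∂_1 − rank ∂_2 = (15 − 5) − 10 = 0, and ∂_2 has invariant factor 2 > 1, so H_1 = Z/2.
  H_2: rank ker ∂_2 − rank ∂_3 = (10 − 10) − 0 = 0, and there is no ∂_3, so H_2 = 0.

As a check, the Euler characteristic is 6 − 15 + 10 = 1, which agrees with 1 − 0 + 0 = 1.

H_0 = Z,  H_1 = Z/2,  H_2 = 0.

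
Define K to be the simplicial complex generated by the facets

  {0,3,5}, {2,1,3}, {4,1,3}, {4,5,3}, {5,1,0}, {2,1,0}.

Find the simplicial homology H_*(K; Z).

K has 6 vertices, 12 edges, 6 triangles.
rank ∂_0 = 0, rank ∂_1 = 5 ⇒ b_0 = 6 − 0 − 5 = 1; all invariant factors of ∂_1 are 1 so no torsion. So H_0 = Z.
rank ∂_1 = 5, rank ∂_2 = 6 ⇒ b_1 = 12 − 5 − 6 = 1; all invariant factors of ∂_2 are 1 so no torsion. So H_1 = Z.
rank ∂_2 = 6, rank ∂_3 = 0 ⇒ b_2 = 6 − 6 − 0 = 0. So H_2 = 0.

H_0 = Z,  H_1 = Z,  H_2 = 0.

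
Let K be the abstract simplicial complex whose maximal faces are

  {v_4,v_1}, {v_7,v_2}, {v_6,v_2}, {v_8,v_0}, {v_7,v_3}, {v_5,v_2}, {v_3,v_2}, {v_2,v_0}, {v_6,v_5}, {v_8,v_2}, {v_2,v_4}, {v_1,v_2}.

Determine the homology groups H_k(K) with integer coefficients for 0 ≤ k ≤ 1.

We work with the vertex ordering v_0 < v_1 < v_2 < v_3 < v_4 < v_5 < v_6 < v_7 < v_8. The simplices of K, each written with vertices in increasing order, are:

  0-simplices (9): [v_0], [v_1], [v_2], [v_3], [v_4], [v_5], [v_6], [v_7], [v_8]
  1-simplices (12): [v_0,v_2], [v_0,v_8], [v_1,v_2], [v_1,v_4], [v_2,v_3], [v_2,v_4], [v_2,v_5], [v_2,v_6], [v_2,v_7], [v_2,v_8], [v_3,v_7], [v_5,v_6]

giving chain groups C_0 ≅ Z^9, C_1 ≅ Z^12.

Boundary ∂_1: C_1 → C_0 sends each edge [p,q] (with p < q) to q − p. For instance
  ∂[v_2,v_7] = [v_7] − [v_2].
As a 9×12 matrix over Z this has rank 8, with invariant factors (1,1,1,1,1,1,1,1).

Computing H_k = (kernel of ∂_k) / (image of ∂_{k+1}):

  H_0: rank C_0 − rank ∂_1 = 9 − 8 = 1, and the invariant factors of ∂_1 are all 1, so H_0 = Z.
  H_1: rank ker ∂_1 − rank ∂_2 = (12 − 8) − 0 = 4, and there is no ∂_2, so H_1 = Z^4.

(K is a triangulation of a wedge of 4 circles.)

H_0 ≅ Z,  H_1 ≅ Z^4.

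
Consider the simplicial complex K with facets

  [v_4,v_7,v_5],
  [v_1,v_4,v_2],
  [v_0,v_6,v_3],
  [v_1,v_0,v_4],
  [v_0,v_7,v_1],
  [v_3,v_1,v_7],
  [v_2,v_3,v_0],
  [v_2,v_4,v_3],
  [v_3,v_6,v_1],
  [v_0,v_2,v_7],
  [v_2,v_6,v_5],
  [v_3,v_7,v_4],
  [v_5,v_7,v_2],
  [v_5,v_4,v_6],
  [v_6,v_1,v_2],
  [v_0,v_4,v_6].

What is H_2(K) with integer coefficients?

Order the vertices as v_0 < v_1 < v_2 < v_3 < v_4 < v_5 < v_6 < v_7. Listing each simplex with vertices in this order, K has dimension 2 with simplices:

  0-simplices (8): [v_0], [v_1], [v_2], [v_3], [v_4], [v_5], [v_6], [v_7]
  1-simplices (24): (24 of them)
  2-simplices (16): (16 of them)

giving chain groups C_0 ≅ Z^8, C_1 ≅ Z^24, C_2 ≅ Z^16.

∂_1: C_1 → C_0 sends each edge [p,q] (with p < q) to q − p. For instance
  ∂[v_0,v_6] = [v_6] − [v_0].
The resulting 8×24 matrix has rank 7, and its Smith normal form has invariant factors (1,1,1,1,1,1,1).

The boundary map ∂_2: C_2 → C_1 acts by ∂[p,q,r] = [q,r] − [p,r] + [p,q]. For instance
  ∂[v_4,v_5,v_6] = [v_5,v_6] − [v_4,v_6] + [v_4,v_5],
  ∂[v_0,v_4,v_6] = [v_4,v_6] − [v_0,v_6] + [v_0,v_4].
As a 24×16 matrix over Z this has rank 15, with invariant factors (1,1,1,1,1,1,1,1,1,1,1,1,1,1,1).

Reading off H_k = ker ∂_k / im ∂_{k+1}:

  H_2: rank ker ∂_2 − rank ∂_3 = (16 − 15) − 0 = 1, and there is no ∂_3, so H_2 = Z.

H_2 = Z.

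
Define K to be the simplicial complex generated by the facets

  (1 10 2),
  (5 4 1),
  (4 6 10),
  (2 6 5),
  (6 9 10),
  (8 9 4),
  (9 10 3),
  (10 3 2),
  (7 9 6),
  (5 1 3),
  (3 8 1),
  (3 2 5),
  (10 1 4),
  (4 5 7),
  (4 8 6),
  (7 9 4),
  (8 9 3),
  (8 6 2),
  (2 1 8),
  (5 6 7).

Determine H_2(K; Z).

We work with the vertex ordering 1 < 2 < 3 < 4 < 5 < 6 < 7 < 8 < 9 < 10. The simplices of K, each written with vertices in increasing order, are:

  0-simplices (10): [1], [2], [3], [4], [5], [6], [7], [8], [9], [10]
  1-simplices (30): (30 of them)
  2-simplices (20): (20 of them)

so the chain groups are C_0 ≅ Z^10, C_1 ≅ Z^30, C_2 ≅ Z^20.

Boundary ∂_1: C_1 → C_0 maps an edge to its endpoints' difference, ∂[p,q] = q − p.
As a 10×30 matrix over Z this has rank 9, with invariant factors (1,1,1,1,1,1,1,1,1).

The boundary map ∂_2: C_2 → C_1 acts by ∂[p,q,r] = [q,r] − [p,r] + [p,q]. For instance
  ∂[4,6,8] = [6,8] − [4,8] + [4,6],
  ∂[1,4,10] = [4,10] − [1,10] + [1,4].
The 30×20 boundary matrix has rank 20 and Smith normal form diag(1,1,1,1,1,1,1,1,1,1,1,1,1,1,1,1,1,1,1,2).

Now H_k = ker ∂_k / im ∂_{k+1}, so:

  H_2: rank ker ∂_2 − rank ∂_3 = (20 − 20) − 0 = 0, and there is no ∂_3, so H_2 ≅ 0.

(K is a triangulation of the Klein bottle.)

H_2 ≅ 0.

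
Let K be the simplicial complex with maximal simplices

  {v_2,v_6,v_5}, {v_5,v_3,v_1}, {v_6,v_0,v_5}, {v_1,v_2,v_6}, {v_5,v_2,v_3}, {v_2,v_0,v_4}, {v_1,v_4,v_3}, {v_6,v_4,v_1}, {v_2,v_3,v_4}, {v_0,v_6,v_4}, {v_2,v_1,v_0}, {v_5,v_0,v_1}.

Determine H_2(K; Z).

H_2 ≅ 0.

K has 7 vertices, 18 edges, 12 triangles.
rank ∂_2 = 12, rank ∂_3 = 0 ⇒ b_2 = 12 − 12 − 0 = 0. So H_2 = 0.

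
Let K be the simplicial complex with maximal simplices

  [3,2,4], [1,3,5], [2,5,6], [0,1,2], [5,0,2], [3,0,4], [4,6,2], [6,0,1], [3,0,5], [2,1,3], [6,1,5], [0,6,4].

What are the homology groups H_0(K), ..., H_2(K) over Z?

H_0 = Z,  H_1 = Z/2,  H_2 = 0.

Order the vertices as 0 < 1 < 2 < 3 < 4 < 5 < 6. Listing each simplex with vertices in this order, K has dimension 2 with simplices:

  0-simplices (7): [0], [1], [2], [3], [4], [5], [6]
  1-simplices (18): [0,1], [0,2], [0,3], [0,4], [0,5], [0,6], [1,2], [1,3], [1,5], [1,6], [2,3], [2,4], [2,5], [2,6], [3,4], [3,5], [4,6], [5,6]
  2-simplices (12): [0,1,2], [0,1,6], [0,2,5], [0,3,4], [0,3,5], [0,4,6], [1,2,3], [1,3,5], [1,5,6], [2,3,4], [2,4,6], [2,5,6]

so the chain groups are C_0 ≅ Z^7, C_1 ≅ Z^18, C_2 ≅ Z^12.

∂_1: C_1 → C_0 is given by ∂[p,q] = [q] − [p]. For instance
  ∂[0,4] = [4] − [0].
The resulting 7×18 matrix has rank 6, and its Smith normal form has invariant factors (1,1,1,1,1,1).

Boundary ∂_2: C_2 → C_1 acts by ∂[p,q,r] = [q,r] − [p,r] + [p,q]. For instance
  ∂[0,2,5] = [2,5] − [0,5] + [0,2],
  ∂[2,5,6] = [5,6] − [2,6] + [2,5].
The resulting 18×12 matrix has rank 12, and its Smith normal form has invariant factors (1,1,1,1,1,1,1,1,1,1,1,2).

From H_k ≅ ker(∂_k) / im(∂_{k+1}) we obtain:

  H_0: rank C_0 − rank ∂_1 = 7 − 6 = 1, and the invariant factors of ∂_1 are all 1, so H_0 = Z.
  H_1: rank ker ∂_1 − rank ∂_2 = (18 − 6) − 12 = 0, and ∂_2 has invariant factor 2 > 1, so H_1 = Z/2.
  H_2: rank ker ∂_2 − rank ∂_3 = (12 − 12) − 0 = 0, and there is no ∂_3, so H_2 = 0.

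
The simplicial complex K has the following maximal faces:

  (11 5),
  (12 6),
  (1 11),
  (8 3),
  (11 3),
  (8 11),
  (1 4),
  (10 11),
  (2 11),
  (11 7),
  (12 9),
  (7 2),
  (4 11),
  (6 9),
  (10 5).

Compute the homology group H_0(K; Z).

We work with the vertex ordering 1 < 2 < 3 < 4 < 5 < 6 < 7 < 8 < 9 < 10 < 11 < 12. The simplices of K, each written with vertices in increasing order, are:

  0-simplices (12): [1], [2], [3], [4], [5], [6], [7], [8], [9], [10], [11], [12]
  1-simplices (15): [1,4], [1,11], [2,7], [2,11], [3,8], [3,11], [4,11], [5,10], [5,11], [6,9], [6,12], [7,11], [8,11], [9,12], [10,11]

giving chain groups C_0 ≅ Z^12, C_1 ≅ Z^15.

The boundary map ∂_1: C_1 → C_0 sends each edge [p,q] (with p < q) to q − p.
The 12×15 boundary matrix has rank 10 and Smith normal form diag(1,1,1,1,1,1,1,1,1,1).

Computing H_k = (kernel of ∂_k) / (image of ∂_{k+1}):

  H_0: rank C_0 − rank ∂_1 = 12 − 10 = 2, and the invariant factors of ∂_1 are all 1, so H_0 ≅ Z^2.

(K is a triangulation of the disjoint union of a wedge of 4 circles and the circle S^1.)

H_0 = Z^2.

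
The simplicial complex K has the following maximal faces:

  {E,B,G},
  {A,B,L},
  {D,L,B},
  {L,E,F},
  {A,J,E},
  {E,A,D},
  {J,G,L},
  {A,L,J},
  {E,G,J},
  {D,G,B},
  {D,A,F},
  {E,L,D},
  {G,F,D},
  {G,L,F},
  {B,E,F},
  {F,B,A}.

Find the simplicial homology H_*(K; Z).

H_0 ≅ Z,  H_1 ≅ Z^2,  H_2 ≅ Z.

Take the total order A < B < D < E < F < G < J < L on the vertex set. Then K (dimension 2) consists of the simplices:

  0-simplices (8): A, B, D, E, F, G, J, L
  1-simplices (24): AB, AD, AE, AF, AJ, AL, BD, BE, BF, BG, BL, DE, DF, DG, DL, EF, EG, EJ, EL, FG, FL, GJ, GL, JL
  2-simplices (16): ABF, ABL, ADE, ADF, AEJ, AJL, BDG, BDL, BEF, BEG, DEL, DFG, EFL, EGJ, FGL, GJL

giving chain groups C_0 ≅ Z^8, C_1 ≅ Z^24, C_2 ≅ Z^16.

The boundary map ∂_1: C_1 → C_0 is given by ∂[p,q] = [q] − [p].
The 8×24 boundary matrix has rank 7 and Smith normal form diag(1,1,1,1,1,1,1).

The boundary map ∂_2: C_2 → C_1 acts by ∂[p,q,r] = [q,r] − [p,r] + [p,q]. For instance
  ∂BDL = DL − BL + BD,
  ∂GJL = JL − GL + GJ.
The 24×16 boundary matrix has rank 15 and Smith normal form diag(1,1,1,1,1,1,1,1,1,1,1,1,1,1,1).

From H_k ≅ ker(∂_k) / im(∂_{k+1}) we obtain:

  H_0: rank C_0 − rank ∂_1 = 8 − 7 = 1, and the invariant factors of ∂_1 are all 1, so H_0 ≅ Z.
  H_1: rank ker ∂_1 − rank ∂_2 = (24 − 7) − 15 = 2, and the invariant factors of ∂_2 are all 1, so H_1 ≅ Z^2.
  H_2: rank ker ∂_2 − rank ∂_3 = (16 − 15) − 0 = 1, and there is no ∂_3, so H_2 ≅ Z.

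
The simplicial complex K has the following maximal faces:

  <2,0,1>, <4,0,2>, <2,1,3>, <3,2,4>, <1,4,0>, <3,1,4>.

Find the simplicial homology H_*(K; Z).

Order the vertices as 0 < 1 < 2 < 3 < 4. Listing each simplex with vertices in this order, K has dimension 2 with simplices:

  0-simplices (5): [0], [1], [2], [3], [4]
  1-simplices (9): [0,1], [0,2], [0,4], [1,2], [1,3], [1,4], [2,3], [2,4], [3,4]
  2-simplices (6): [0,1,2], [0,1,4], [0,2,4], [1,2,3], [1,3,4], [2,3,4]

giving chain groups C_0 ≅ Z^5, C_1 ≅ Z^9, C_2 ≅ Z^6.

Boundary ∂_1: C_1 → C_0 maps an edge to its endpoints' difference, ∂[p,q] = q − p.
This gives a 5×9 integer matrix of rank 4; reducing to Smith normal form yields diagonal entries (1,1,1,1).

∂_2: C_2 → C_1 maps a triangle to the signed sum of its edges. For instance
  ∂[0,1,4] = [1,4] − [0,4] + [0,1],
  ∂[1,3,4] = [3,4] − [1,4] + [1,3].
The 9×6 boundary matrix has rank 5 and Smith normal form diag(1,1,1,1,1).

Computing H_k = (kernel of ∂_k) / (image of ∂_{k+1}):

  H_0: rank C_0 − rank ∂_1 = 5 − 4 = 1, and the invariant factors of ∂_1 are all 1, so H_0 ≅ Z.
  H_1: rank ker ∂_1 − rank ∂_2 = (9 − 4) − 5 = 0, and the invariant factors of ∂_2 are all 1, so H_1 ≅ 0.
  H_2: rank ker ∂_2 − rank ∂_3 = (6 − 5) − 0 = 1, and there is no ∂_3, so H_2 ≅ Z.

(K is a triangulation of the 2-sphere S^2.)

H_0 = Z,  H_1 = 0,  H_2 = Z.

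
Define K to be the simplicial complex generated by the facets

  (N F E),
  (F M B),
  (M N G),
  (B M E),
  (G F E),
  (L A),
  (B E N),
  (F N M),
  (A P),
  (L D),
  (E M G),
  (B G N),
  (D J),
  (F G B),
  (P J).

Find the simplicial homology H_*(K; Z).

Order the vertices as A < B < D < E < F < G < J < L < M < N < P. Listing each simplex with vertices in this order, K has dimension 2 with simplices:

  0-simplices (11): A, B, D, E, F, G, J, L, M, N, P
  1-simplices (20): AL, AP, BE, BF, BG, BM, BN, DJ, DL, EF, EG, EM, EN, FG, FM, FN, GM, GN, JP, MN
  2-simplices (10): BEM, BEN, BFG, BFM, BGN, EFG, EFN, EGM, FMN, GMN

giving chain groups C_0 ≅ Z^11, C_1 ≅ Z^20, C_2 ≅ Z^10.

∂_1: C_1 → C_0 maps an edge to its endpoints' difference, ∂[p,q] = q − p. For instance
  ∂AL = L − A.
As a 11×20 matrix over Z this has rank 9, with invariant factors (1,1,1,1,1,1,1,1,1).

The boundary map ∂_2: C_2 → C_1 acts by ∂[p,q,r] = [q,r] − [p,r] + [p,q]. For instance
  ∂FMN = MN − FN + FM,
  ∂GMN = MN − GN + GM.
The 20×10 boundary matrix has rank 10 and Smith normal form diag(1,1,1,1,1,1,1,1,1,2).

Computing H_k = (kernel of ∂_k) / (image of ∂_{k+1}):

  H_0: rank C_0 − rank ∂_1 = 11 − 9 = 2, and the invariant factors of ∂_1 are all 1, so H_0 ≅ Z^2.
  H_1: rank ker ∂_1 − rank ∂_2 = (20 − 9) − 10 = 1, and ∂_2 has invariant factor 2 > 1, so H_1 ≅ Z ⊕ Z_2.
  H_2: rank ker ∂_2 − rank ∂_3 = (10 − 10) − 0 = 0, and there is no ∂_3, so H_2 ≅ 0.

As a check, the Euler characteristic is 11 − 20 + 10 = 1, which agrees with 2 − 1 + 0 = 1.

H_0 ≅ Z^2,  H_1 ≅ Z ⊕ Z_2,  H_2 = 0.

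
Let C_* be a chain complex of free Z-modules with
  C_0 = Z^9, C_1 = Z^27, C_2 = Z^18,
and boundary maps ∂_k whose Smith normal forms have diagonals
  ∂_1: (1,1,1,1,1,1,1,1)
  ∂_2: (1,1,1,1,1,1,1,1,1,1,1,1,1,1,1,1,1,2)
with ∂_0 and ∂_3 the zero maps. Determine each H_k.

H_0: b_0 = 9 − 0 − 8 = 1; torsion from ∂_1 factors > 1: none. So H_0 ≅ Z.
H_1: b_1 = 27 − 8 − 18 = 1; torsion from ∂_2 factors > 1: [2]. So H_1 ≅ Z × Z/2.
H_2: b_2 = 18 − 18 − 0 = 0; torsion from ∂_3 factors > 1: none. So H_2 ≅ 0.

H_0 ≅ Z,  H_1 ≅ Z × Z/2,  H_2 = 0.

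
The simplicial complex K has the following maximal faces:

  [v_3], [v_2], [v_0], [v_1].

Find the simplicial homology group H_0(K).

H_0 = Z^4.

Take the total order v_0 < v_1 < v_2 < v_3 on the vertex set. Then K (dimension 0) consists of the simplices:

  0-simplices (4): [v_0], [v_1], [v_2], [v_3]

so the chain groups are C_0 ≅ Z^4.

Now H_k = ker ∂_k / im ∂_{k+1}, so:

  H_0: rank C_0 − rank ∂_1 = 4 − 0 = 4, and there is no ∂_1, so H_0 ≅ Z^4.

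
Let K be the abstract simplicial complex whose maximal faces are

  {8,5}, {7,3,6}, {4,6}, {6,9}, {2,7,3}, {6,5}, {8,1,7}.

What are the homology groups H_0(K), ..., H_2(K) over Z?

Fix the vertex order 1 < 2 < 3 < 4 < 5 < 6 < 7 < 8 < 9 and write every simplex with vertices in increasing order. Then dim K = 2 and the simplices of K are:

  0-simplices (9): [1], [2], [3], [4], [5], [6], [7], [8], [9]
  1-simplices (12): [1,7], [1,8], [2,3], [2,7], [3,6], [3,7], [4,6], [5,6], [5,8], [6,7], [6,9], [7,8]
  2-simplices (3): [1,7,8], [2,3,7], [3,6,7]

giving chain groups C_0 ≅ Z^9, C_1 ≅ Z^12, C_2 ≅ Z^3.

∂_1: C_1 → C_0 sends each edge [p,q] (with p < q) to q − p. For instance
  ∂[5,6] = [6] − [5].
This gives a 9×12 integer matrix of rank 8; reducing to Smith normal form yields diagonal entries (1,1,1,1,1,1,1,1).

Boundary ∂_2: C_2 → C_1 maps a triangle to the signed sum of its edges. For instance
  ∂[2,3,7] = [3,7] − [2,7] + [2,3],
  ∂[3,6,7] = [6,7] − [3,7] + [3,6].
The 12×3 boundary matrix has rank 3 and Smith normal form diag(1,1,1).

Reading off H_k = ker ∂_k / im ∂_{k+1}:

  H_0: rank C_0 − rank ∂_1 = 9 − 8 = 1, and the invariant factors of ∂_1 are all 1, so H_0 = Z.
  H_1: rank ker ∂_1 − rank ∂_2 = (12 − 8) − 3 = 1, and the invariant factors of ∂_2 are all 1, so H_1 = Z.
  H_2: rank ker ∂_2 − rank ∂_3 = (3 − 3) − 0 = 0, and there is no ∂_3, so H_2 = 0.

H_0 = Z,  H_1 = Z,  H_2 = 0.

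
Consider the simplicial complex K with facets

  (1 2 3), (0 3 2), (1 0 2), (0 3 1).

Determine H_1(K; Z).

H_1 ≅ 0.

Order the vertices as 0 < 1 < 2 < 3. Listing each simplex with vertices in this order, K has dimension 2 with simplices:

  0-simplices (4): [0], [1], [2], [3]
  1-simplices (6): [0,1], [0,2], [0,3], [1,2], [1,3], [2,3]
  2-simplices (4): [0,1,2], [0,1,3], [0,2,3], [1,2,3]

Hence C_0 ≅ Z^4, C_1 ≅ Z^6, C_2 ≅ Z^4.

Boundary ∂_1: C_1 → C_0 maps an edge to its endpoints' difference, ∂[p,q] = q − p.
This gives a 4×6 integer matrix of rank 3; reducing to Smith normal form yields diagonal entries (1,1,1).

∂_2: C_2 → C_1 maps a triangle to the signed sum of its edges. For instance
  ∂[0,2,3] = [2,3] − [0,3] + [0,2],
  ∂[0,1,2] = [1,2] − [0,2] + [0,1].
The 6×4 boundary matrix has rank 3 and Smith normal form diag(1,1,1).

Now H_k = ker ∂_k / im ∂_{k+1}, so:

  H_1: rank ker ∂_1 − rank ∂_2 = (6 − 3) − 3 = 0, and the invariant factors of ∂_2 are all 1, so H_1 = 0.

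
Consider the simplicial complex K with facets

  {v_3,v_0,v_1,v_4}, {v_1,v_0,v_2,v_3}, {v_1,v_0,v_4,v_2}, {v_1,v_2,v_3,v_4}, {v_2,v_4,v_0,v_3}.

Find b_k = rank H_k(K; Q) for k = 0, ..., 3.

b_0 = 1, b_1 = 0, b_2 = 0, b_3 = 1.

Fix the vertex order v_0 < v_1 < v_2 < v_3 < v_4 and write every simplex with vertices in increasing order. Then dim K = 3 and the simplices of K are:

  0-simplices (5): [v_0], [v_1], [v_2], [v_3], [v_4]
  1-simplices (10): [v_0,v_1], [v_0,v_2], [v_0,v_3], [v_0,v_4], [v_1,v_2], [v_1,v_3], [v_1,v_4], [v_2,v_3], [v_2,v_4], [v_3,v_4]
  2-simplices (10): [v_0,v_1,v_2], [v_0,v_1,v_3], [v_0,v_1,v_4], [v_0,v_2,v_3], [v_0,v_2,v_4], [v_0,v_3,v_4], [v_1,v_2,v_3], [v_1,v_2,v_4], [v_1,v_3,v_4], [v_2,v_3,v_4]
  3-simplices (5): [v_0,v_1,v_2,v_3], [v_0,v_1,v_2,v_4], [v_0,v_1,v_3,v_4], [v_0,v_2,v_3,v_4], [v_1,v_2,v_3,v_4]

so the chain groups are C_0 ≅ Z^5, C_1 ≅ Z^10, C_2 ≅ Z^10, C_3 ≅ Z^5.

Boundary ∂_1: C_1 → C_0 sends each edge [p,q] (with p < q) to q − p. For instance
  ∂[v_2,v_3] = [v_3] − [v_2].
The resulting 5×10 matrix has rank 4, and its Smith normal form has invariant factors (1,1,1,1).

∂_2: C_2 → C_1 sends each 2-simplex [p,q,r] to [q,r] − [p,r] + [p,q]. For instance
  ∂[v_1,v_2,v_3] = [v_2,v_3] − [v_1,v_3] + [v_1,v_2],
  ∂[v_1,v_3,v_4] = [v_3,v_4] − [v_1,v_4] + [v_1,v_3].
As a 10×10 matrix over Z this has rank 6, with invariant factors (1,1,1,1,1,1).

Boundary ∂_3: C_3 → C_2 sends each 3-simplex σ to the alternating sum Σ_i (−1)^i (σ with its i-th vertex removed). For instance
  ∂[v_0,v_1,v_2,v_3] = [v_1,v_2,v_3] − [v_0,v_2,v_3] + [v_0,v_1,v_3] − [v_0,v_1,v_2],
  ∂[v_0,v_1,v_2,v_4] = [v_1,v_2,v_4] − [v_0,v_2,v_4] + [v_0,v_1,v_4] − [v_0,v_1,v_2].
This gives a 10×5 integer matrix of rank 4; reducing to Smith normal form yields diagonal entries (1,1,1,1).

Reading off H_k = ker ∂_k / im ∂_{k+1}:

  H_0: rank C_0 − rank ∂_1 = 5 − 4 = 1, and the invariant factors of ∂_1 are all 1, so H_0 = Z.
  H_1: rank ker ∂_1 − rank ∂_2 = (10 − 4) − 6 = 0, and the invariant factors of ∂_2 are all 1, so H_1 = 0.
  H_2: rank ker ∂_2 − rank ∂_3 = (10 − 6) − 4 = 0, and the invariant factors of ∂_3 are all 1, so H_2 = 0.
  H_3: rank ker ∂_3 − rank ∂_4 = (5 − 4) − 0 = 1, and there is no ∂_4, so H_3 = Z.

Hence the Betti numbers are b_0 = 1, b_1 = 0, b_2 = 0, b_3 = 1.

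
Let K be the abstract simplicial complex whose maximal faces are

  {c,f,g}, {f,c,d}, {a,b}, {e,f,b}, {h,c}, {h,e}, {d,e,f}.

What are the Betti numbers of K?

b_0 = 1, b_1 = 1, b_2 = 0.

Order the vertices as a < b < c < d < e < f < g < h. Listing each simplex with vertices in this order, K has dimension 2 with simplices:

  0-simplices (8): a, b, c, d, e, f, g, h
  1-simplices (12): ab, be, bf, cd, cf, cg, ch, de, df, ef, eh, fg
  2-simplices (4): bef, cdf, cfg, def

Hence C_0 ≅ Z^8, C_1 ≅ Z^12, C_2 ≅ Z^4.

The boundary map ∂_1: C_1 → C_0 is given by ∂[p,q] = [q] − [p]. For instance
  ∂cd = d − c.
The 8×12 boundary matrix has rank 7 and Smith normal form diag(1,1,1,1,1,1,1).

∂_2: C_2 → C_1 maps a triangle to the signed sum of its edges. For instance
  ∂def = ef − df + de,
  ∂cfg = fg − cg + cf.
The resulting 12×4 matrix has rank 4, and its Smith normal form has invariant factors (1,1,1,1).

From H_k ≅ ker(∂_k) / im(∂_{k+1}) we obtain:

  H_0: rank C_0 − rank ∂_1 = 8 − 7 = 1, and the invariant factors of ∂_1 are all 1, so H_0 = Z.
  H_1: rank ker ∂_1 − rank ∂_2 = (12 − 7) − 4 = 1, and the invariant factors of ∂_2 are all 1, so H_1 = Z.
  H_2: rank ker ∂_2 − rank ∂_3 = (4 − 4) − 0 = 0, and there is no ∂_3, so H_2 = 0.

As a check, the Euler characteristic is 8 − 12 + 4 = 0, which agrees with 1 − 1 + 0 = 0.

Hence the Betti numbers are b_0 = 1, b_1 = 1, b_2 = 0.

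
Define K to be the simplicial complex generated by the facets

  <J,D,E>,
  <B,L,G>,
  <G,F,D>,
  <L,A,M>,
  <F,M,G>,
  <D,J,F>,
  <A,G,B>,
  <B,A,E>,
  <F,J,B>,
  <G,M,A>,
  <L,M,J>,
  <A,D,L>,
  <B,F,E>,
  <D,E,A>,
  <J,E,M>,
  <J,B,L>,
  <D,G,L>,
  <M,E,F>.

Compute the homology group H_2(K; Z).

H_2 = 0.

K has 9 vertices, 27 edges, 18 triangles.
rank ∂_2 = 18, rank ∂_3 = 0 ⇒ b_2 = 18 − 18 − 0 = 0. So H_2 = 0.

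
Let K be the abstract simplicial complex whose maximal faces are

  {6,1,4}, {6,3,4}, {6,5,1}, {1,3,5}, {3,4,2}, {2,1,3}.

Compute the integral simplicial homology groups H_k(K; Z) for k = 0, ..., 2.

H_0 ≅ Z,  H_1 ≅ Z,  H_2 = 0.

Order the vertices as 1 < 2 < 3 < 4 < 5 < 6. Listing each simplex with vertices in this order, K has dimension 2 with simplices:

  0-simplices (6): [1], [2], [3], [4], [5], [6]
  1-simplices (12): [1,2], [1,3], [1,4], [1,5], [1,6], [2,3], [2,4], [3,4], [3,5], [3,6], [4,6], [5,6]
  2-simplices (6): [1,2,3], [1,3,5], [1,4,6], [1,5,6], [2,3,4], [3,4,6]

so the chain groups are C_0 ≅ Z^6, C_1 ≅ Z^12, C_2 ≅ Z^6.

The boundary map ∂_1: C_1 → C_0 sends each edge [p,q] (with p < q) to q − p.
The 6×12 boundary matrix has rank 5 and Smith normal form diag(1,1,1,1,1).

∂_2: C_2 → C_1 maps a triangle to the signed sum of its edges. For instance
  ∂[1,2,3] = [2,3] − [1,3] + [1,2],
  ∂[1,4,6] = [4,6] − [1,6] + [1,4].
This gives a 12×6 integer matrix of rank 6; reducing to Smith normal form yields diagonal entries (1,1,1,1,1,1).

Reading off H_k = ker ∂_k / im ∂_{k+1}:

  H_0: rank C_0 − rank ∂_1 = 6 − 5 = 1, and the invariant factors of ∂_1 are all 1, so H_0 ≅ Z.
  H_1: rank ker ∂_1 − rank ∂_2 = (12 − 5) − 6 = 1, and the invariant factors of ∂_2 are all 1, so H_1 ≅ Z.
  H_2: rank ker ∂_2 − rank ∂_3 = (6 − 6) − 0 = 0, and there is no ∂_3, so H_2 ≅ 0.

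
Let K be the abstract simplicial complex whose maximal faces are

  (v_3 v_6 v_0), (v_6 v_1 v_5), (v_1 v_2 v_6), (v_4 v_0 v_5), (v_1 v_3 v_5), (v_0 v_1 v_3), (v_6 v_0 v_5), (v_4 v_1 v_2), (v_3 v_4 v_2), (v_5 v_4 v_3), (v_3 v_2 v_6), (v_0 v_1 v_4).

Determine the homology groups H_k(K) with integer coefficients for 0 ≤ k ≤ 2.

Order the vertices as v_0 < v_1 < v_2 < v_3 < v_4 < v_5 < v_6. Listing each simplex with vertices in this order, K has dimension 2 with simplices:

  0-simplices (7): [v_0], [v_1], [v_2], [v_3], [v_4], [v_5], [v_6]
  1-simplices (18): (18 of them)
  2-simplices (12): (12 of them)

giving chain groups C_0 ≅ Z^7, C_1 ≅ Z^18, C_2 ≅ Z^12.

The boundary map ∂_1: C_1 → C_0 maps an edge to its endpoints' difference, ∂[p,q] = q − p. For instance
  ∂[v_0,v_3] = [v_3] − [v_0].
As a 7×18 matrix over Z this has rank 6, with invariant factors (1,1,1,1,1,1).

∂_2: C_2 → C_1 maps a triangle to the signed sum of its edges. For instance
  ∂[v_1,v_5,v_6] = [v_5,v_6] − [v_1,v_6] + [v_1,v_5],
  ∂[v_0,v_1,v_3] = [v_1,v_3] − [v_0,v_3] + [v_0,v_1].
This gives a 18×12 integer matrix of rank 12; reducing to Smith normal form yields diagonal entries (1,1,1,1,1,1,1,1,1,1,1,2).

Reading off H_k = ker ∂_k / im ∂_{k+1}:

  H_0: rank C_0 − rank ∂_1 = 7 − 6 = 1, and the invariant factors of ∂_1 are all 1, so H_0 = Z.
  H_1: rank ker ∂_1 − rank ∂_2 = (18 − 6) − 12 = 0, and ∂_2 has invariant factor 2 > 1, so H_1 = Z/2.
  H_2: rank ker ∂_2 − rank ∂_3 = (12 − 12) − 0 = 0, and there is no ∂_3, so H_2 = 0.

(K is a triangulation of the real projective plane RP^2.)

H_0 ≅ Z,  H_1 ≅ Z/2,  H_2 = 0.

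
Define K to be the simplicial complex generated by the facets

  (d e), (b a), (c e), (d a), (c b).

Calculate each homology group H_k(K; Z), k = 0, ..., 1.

H_0 = Z,  H_1 = Z.

Take the total order a < b < c < d < e on the vertex set. Then K (dimension 1) consists of the simplices:

  0-simplices (5): a, b, c, d, e
  1-simplices (5): ab, ad, bc, ce, de

so the chain groups are C_0 ≅ Z^5, C_1 ≅ Z^5.

The boundary map ∂_1: C_1 → C_0 is given by ∂[p,q] = [q] − [p]. For instance
  ∂de = e − d.
As a 5×5 matrix over Z this has rank 4, with invariant factors (1,1,1,1).

Now H_k = ker ∂_k / im ∂_{k+1}, so:

  H_0: rank C_0 − rank ∂_1 = 5 − 4 = 1, and the invariant factors of ∂_1 are all 1, so H_0 ≅ Z.
  H_1: rank ker ∂_1 − rank ∂_2 = (5 − 4) − 0 = 1, and there is no ∂_2, so H_1 ≅ Z.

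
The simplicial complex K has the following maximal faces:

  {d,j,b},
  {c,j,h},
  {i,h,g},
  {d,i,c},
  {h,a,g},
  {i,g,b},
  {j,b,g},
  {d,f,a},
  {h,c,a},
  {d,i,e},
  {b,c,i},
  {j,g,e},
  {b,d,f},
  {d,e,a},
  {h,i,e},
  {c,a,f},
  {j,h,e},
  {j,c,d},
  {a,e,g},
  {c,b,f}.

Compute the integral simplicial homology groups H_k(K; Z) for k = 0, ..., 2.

H_0 ≅ Z,  H_1 ≅ Z ⊕ Z_2,  H_2 = 0.

Order the vertices as a < b < c < d < e < f < g < h < i < j. Listing each simplex with vertices in this order, K has dimension 2 with simplices:

  0-simplices (10): a, b, c, d, e, f, g, h, i, j
  1-simplices (30): ac, ad, ae, af, ag, ah, bc, bd, bf, bg, bi, bj, cd, cf, ch, ci, cj, de, df, di, dj, eg, eh, ei, ej, gh, gi, gj, hi, hj
  2-simplices (20): acf, ach, ade, adf, aeg, agh, bcf, bci, bdf, bdj, bgi, bgj, cdi, cdj, chj, dei, egj, ehi, ehj, ghi

giving chain groups C_0 ≅ Z^10, C_1 ≅ Z^30, C_2 ≅ Z^20.

The boundary map ∂_1: C_1 → C_0 sends each edge [p,q] (with p < q) to q − p.
As a 10×30 matrix over Z this has rank 9, with invariant factors (1,1,1,1,1,1,1,1,1).

The boundary map ∂_2: C_2 → C_1 acts by ∂[p,q,r] = [q,r] − [p,r] + [p,q]. For instance
  ∂agh = gh − ah + ag,
  ∂bgi = gi − bi + bg.
The resulting 30×20 matrix has rank 20, and its Smith normal form has invariant factors (1,1,1,1,1,1,1,1,1,1,1,1,1,1,1,1,1,1,1,2).

Reading off H_k = ker ∂_k / im ∂_{k+1}:

  H_0: rank C_0 − rank ∂_1 = 10 − 9 = 1, and the invariant factors of ∂_1 are all 1, so H_0 = Z.
  H_1: rank ker ∂_1 − rank ∂_2 = (30 − 9) − 20 = 1, and ∂_2 has invariant factor 2 > 1, so H_1 = Z ⊕ Z_2.
  H_2: rank ker ∂_2 − rank ∂_3 = (20 − 20) − 0 = 0, and there is no ∂_3, so H_2 = 0.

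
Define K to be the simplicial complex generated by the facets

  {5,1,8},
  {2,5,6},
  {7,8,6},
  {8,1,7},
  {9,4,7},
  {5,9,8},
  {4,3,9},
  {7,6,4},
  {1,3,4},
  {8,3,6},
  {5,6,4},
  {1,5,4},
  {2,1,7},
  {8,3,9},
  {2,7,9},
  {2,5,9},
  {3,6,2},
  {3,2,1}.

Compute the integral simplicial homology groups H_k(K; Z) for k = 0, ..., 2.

Order the vertices as 1 < 2 < 3 < 4 < 5 < 6 < 7 < 8 < 9. Listing each simplex with vertices in this order, K has dimension 2 with simplices:

  0-simplices (9): [1], [2], [3], [4], [5], [6], [7], [8], [9]
  1-simplices (27): (27 of them)
  2-simplices (18): [1,2,3], [1,2,7], [1,3,4], [1,4,5], [1,5,8], [1,7,8], [2,3,6], [2,5,6], [2,5,9], [2,7,9], [3,4,9], [3,6,8], [3,8,9], [4,5,6], [4,6,7], [4,7,9], [5,8,9], [6,7,8]

giving chain groups C_0 ≅ Z^9, C_1 ≅ Z^27, C_2 ≅ Z^18.

Boundary ∂_1: C_1 → C_0 is given by ∂[p,q] = [q] − [p]. For instance
  ∂[4,6] = [6] − [4].
The 9×27 boundary matrix has rank 8 and Smith normal form diag(1,1,1,1,1,1,1,1).

Boundary ∂_2: C_2 → C_1 acts by ∂[p,q,r] = [q,r] − [p,r] + [p,q]. For instance
  ∂[1,5,8] = [5,8] − [1,8] + [1,5],
  ∂[3,8,9] = [8,9] − [3,9] + [3,8].
As a 27×18 matrix over Z this has rank 17, with invariant factors (1,1,1,1,1,1,1,1,1,1,1,1,1,1,1,1,1).

From H_k ≅ ker(∂_k) / im(∂_{k+1}) we obtain:

  H_0: rank C_0 − rank ∂_1 = 9 − 8 = 1, and the invariant factors of ∂_1 are all 1, so H_0 = Z.
  H_1: rank ker ∂_1 − rank ∂_2 = (27 − 8) − 17 = 2, and the invariant factors of ∂_2 are all 1, so H_1 = Z^2.
  H_2: rank ker ∂_2 − rank ∂_3 = (18 − 17) − 0 = 1, and there is no ∂_3, so H_2 = Z.

H_0 ≅ Z,  H_1 ≅ Z^2,  H_2 ≅ Z.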